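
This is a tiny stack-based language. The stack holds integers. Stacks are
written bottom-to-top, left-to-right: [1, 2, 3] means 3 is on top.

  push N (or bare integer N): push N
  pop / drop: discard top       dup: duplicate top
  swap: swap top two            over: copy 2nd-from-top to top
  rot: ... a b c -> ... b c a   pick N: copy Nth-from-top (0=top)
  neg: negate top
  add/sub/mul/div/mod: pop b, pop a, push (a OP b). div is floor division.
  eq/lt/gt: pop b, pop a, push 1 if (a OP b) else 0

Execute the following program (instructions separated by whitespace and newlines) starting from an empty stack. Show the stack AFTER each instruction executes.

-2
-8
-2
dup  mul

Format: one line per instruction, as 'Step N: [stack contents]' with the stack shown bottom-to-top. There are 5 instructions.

Step 1: [-2]
Step 2: [-2, -8]
Step 3: [-2, -8, -2]
Step 4: [-2, -8, -2, -2]
Step 5: [-2, -8, 4]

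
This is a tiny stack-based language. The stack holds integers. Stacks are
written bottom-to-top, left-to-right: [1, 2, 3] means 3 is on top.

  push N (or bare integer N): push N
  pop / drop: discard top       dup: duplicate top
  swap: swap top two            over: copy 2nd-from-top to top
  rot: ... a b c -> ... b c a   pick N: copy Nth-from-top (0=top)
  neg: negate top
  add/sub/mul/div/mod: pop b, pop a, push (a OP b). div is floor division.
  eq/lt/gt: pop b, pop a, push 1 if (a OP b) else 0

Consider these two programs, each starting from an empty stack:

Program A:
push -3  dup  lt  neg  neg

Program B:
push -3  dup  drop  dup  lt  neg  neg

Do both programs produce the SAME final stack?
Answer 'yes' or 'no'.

Answer: yes

Derivation:
Program A trace:
  After 'push -3': [-3]
  After 'dup': [-3, -3]
  After 'lt': [0]
  After 'neg': [0]
  After 'neg': [0]
Program A final stack: [0]

Program B trace:
  After 'push -3': [-3]
  After 'dup': [-3, -3]
  After 'drop': [-3]
  After 'dup': [-3, -3]
  After 'lt': [0]
  After 'neg': [0]
  After 'neg': [0]
Program B final stack: [0]
Same: yes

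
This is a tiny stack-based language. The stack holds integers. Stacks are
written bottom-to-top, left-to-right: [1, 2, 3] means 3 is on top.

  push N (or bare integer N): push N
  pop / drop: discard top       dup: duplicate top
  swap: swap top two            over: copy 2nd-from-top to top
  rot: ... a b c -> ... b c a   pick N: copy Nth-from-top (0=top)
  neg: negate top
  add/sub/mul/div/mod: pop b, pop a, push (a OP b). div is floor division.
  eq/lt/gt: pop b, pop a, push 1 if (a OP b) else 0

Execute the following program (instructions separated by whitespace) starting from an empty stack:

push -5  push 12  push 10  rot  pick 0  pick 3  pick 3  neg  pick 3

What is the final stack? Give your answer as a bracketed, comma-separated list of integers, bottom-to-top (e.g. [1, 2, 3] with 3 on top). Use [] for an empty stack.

Answer: [12, 10, -5, -5, 12, -10, -5]

Derivation:
After 'push -5': [-5]
After 'push 12': [-5, 12]
After 'push 10': [-5, 12, 10]
After 'rot': [12, 10, -5]
After 'pick 0': [12, 10, -5, -5]
After 'pick 3': [12, 10, -5, -5, 12]
After 'pick 3': [12, 10, -5, -5, 12, 10]
After 'neg': [12, 10, -5, -5, 12, -10]
After 'pick 3': [12, 10, -5, -5, 12, -10, -5]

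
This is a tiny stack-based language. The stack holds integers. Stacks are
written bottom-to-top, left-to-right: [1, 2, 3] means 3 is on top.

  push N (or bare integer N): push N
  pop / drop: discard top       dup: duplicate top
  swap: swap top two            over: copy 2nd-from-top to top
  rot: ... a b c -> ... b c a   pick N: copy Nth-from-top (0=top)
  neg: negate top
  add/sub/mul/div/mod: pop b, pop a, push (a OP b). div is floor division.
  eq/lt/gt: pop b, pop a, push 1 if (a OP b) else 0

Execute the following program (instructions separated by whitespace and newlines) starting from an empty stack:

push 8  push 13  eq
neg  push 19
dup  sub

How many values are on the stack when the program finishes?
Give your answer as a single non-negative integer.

After 'push 8': stack = [8] (depth 1)
After 'push 13': stack = [8, 13] (depth 2)
After 'eq': stack = [0] (depth 1)
After 'neg': stack = [0] (depth 1)
After 'push 19': stack = [0, 19] (depth 2)
After 'dup': stack = [0, 19, 19] (depth 3)
After 'sub': stack = [0, 0] (depth 2)

Answer: 2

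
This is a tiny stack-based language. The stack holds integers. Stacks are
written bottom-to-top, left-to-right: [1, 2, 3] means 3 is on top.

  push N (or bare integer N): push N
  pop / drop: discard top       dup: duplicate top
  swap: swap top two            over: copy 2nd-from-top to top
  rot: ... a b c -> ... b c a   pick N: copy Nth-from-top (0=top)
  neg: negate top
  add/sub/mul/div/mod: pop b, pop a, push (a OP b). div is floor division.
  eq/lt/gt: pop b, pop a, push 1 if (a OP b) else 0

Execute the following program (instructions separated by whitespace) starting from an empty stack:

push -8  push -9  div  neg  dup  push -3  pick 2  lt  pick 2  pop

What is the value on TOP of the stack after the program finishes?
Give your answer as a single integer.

Answer: 1

Derivation:
After 'push -8': [-8]
After 'push -9': [-8, -9]
After 'div': [0]
After 'neg': [0]
After 'dup': [0, 0]
After 'push -3': [0, 0, -3]
After 'pick 2': [0, 0, -3, 0]
After 'lt': [0, 0, 1]
After 'pick 2': [0, 0, 1, 0]
After 'pop': [0, 0, 1]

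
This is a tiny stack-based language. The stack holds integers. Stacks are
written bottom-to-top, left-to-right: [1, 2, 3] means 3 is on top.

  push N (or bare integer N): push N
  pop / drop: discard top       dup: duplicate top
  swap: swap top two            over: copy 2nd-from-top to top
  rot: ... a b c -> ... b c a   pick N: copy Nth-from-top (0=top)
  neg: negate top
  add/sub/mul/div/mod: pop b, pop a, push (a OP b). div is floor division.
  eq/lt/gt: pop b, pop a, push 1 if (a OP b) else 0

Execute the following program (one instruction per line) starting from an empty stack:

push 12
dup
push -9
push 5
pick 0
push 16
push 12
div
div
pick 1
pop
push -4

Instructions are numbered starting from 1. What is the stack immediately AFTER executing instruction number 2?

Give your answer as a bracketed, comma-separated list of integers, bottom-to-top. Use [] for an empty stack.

Answer: [12, 12]

Derivation:
Step 1 ('push 12'): [12]
Step 2 ('dup'): [12, 12]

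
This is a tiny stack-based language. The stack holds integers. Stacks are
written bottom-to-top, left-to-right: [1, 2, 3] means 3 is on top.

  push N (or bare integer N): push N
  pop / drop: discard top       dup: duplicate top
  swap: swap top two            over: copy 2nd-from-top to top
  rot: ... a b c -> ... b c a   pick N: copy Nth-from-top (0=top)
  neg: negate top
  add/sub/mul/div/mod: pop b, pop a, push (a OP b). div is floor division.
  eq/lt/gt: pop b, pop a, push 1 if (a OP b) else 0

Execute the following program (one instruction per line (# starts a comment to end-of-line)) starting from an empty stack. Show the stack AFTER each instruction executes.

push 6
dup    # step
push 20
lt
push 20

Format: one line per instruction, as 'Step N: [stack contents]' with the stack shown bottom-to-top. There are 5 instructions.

Step 1: [6]
Step 2: [6, 6]
Step 3: [6, 6, 20]
Step 4: [6, 1]
Step 5: [6, 1, 20]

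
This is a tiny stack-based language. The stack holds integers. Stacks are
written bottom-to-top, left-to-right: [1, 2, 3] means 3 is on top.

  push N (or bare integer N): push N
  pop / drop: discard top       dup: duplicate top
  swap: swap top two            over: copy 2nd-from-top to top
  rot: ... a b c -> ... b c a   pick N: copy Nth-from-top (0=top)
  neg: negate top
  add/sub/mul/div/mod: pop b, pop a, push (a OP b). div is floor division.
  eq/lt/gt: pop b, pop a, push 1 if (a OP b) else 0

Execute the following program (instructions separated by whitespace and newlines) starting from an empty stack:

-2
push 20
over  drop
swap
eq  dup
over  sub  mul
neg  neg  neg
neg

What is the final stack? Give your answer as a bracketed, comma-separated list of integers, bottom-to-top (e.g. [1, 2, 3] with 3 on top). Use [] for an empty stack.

After 'push -2': [-2]
After 'push 20': [-2, 20]
After 'over': [-2, 20, -2]
After 'drop': [-2, 20]
After 'swap': [20, -2]
After 'eq': [0]
After 'dup': [0, 0]
After 'over': [0, 0, 0]
After 'sub': [0, 0]
After 'mul': [0]
After 'neg': [0]
After 'neg': [0]
After 'neg': [0]
After 'neg': [0]

Answer: [0]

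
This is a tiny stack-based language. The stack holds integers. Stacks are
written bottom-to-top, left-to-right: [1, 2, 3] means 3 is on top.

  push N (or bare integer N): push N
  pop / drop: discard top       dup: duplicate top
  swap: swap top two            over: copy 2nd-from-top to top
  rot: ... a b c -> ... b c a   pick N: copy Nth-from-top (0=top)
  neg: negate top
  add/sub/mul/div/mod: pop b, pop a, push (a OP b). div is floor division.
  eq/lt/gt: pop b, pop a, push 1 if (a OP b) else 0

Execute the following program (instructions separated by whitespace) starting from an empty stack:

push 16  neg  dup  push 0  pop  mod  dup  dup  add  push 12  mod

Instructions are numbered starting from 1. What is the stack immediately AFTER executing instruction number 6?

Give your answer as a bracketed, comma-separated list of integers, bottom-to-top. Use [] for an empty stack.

Step 1 ('push 16'): [16]
Step 2 ('neg'): [-16]
Step 3 ('dup'): [-16, -16]
Step 4 ('push 0'): [-16, -16, 0]
Step 5 ('pop'): [-16, -16]
Step 6 ('mod'): [0]

Answer: [0]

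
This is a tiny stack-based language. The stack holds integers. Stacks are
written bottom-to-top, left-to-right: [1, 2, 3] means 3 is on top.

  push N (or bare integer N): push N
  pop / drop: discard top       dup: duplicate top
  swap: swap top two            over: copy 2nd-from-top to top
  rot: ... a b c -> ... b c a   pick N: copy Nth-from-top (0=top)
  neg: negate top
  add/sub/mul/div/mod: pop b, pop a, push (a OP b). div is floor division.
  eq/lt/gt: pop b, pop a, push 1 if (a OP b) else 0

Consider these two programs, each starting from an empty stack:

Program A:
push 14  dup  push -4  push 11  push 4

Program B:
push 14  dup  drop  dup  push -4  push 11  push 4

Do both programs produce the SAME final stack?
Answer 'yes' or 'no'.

Program A trace:
  After 'push 14': [14]
  After 'dup': [14, 14]
  After 'push -4': [14, 14, -4]
  After 'push 11': [14, 14, -4, 11]
  After 'push 4': [14, 14, -4, 11, 4]
Program A final stack: [14, 14, -4, 11, 4]

Program B trace:
  After 'push 14': [14]
  After 'dup': [14, 14]
  After 'drop': [14]
  After 'dup': [14, 14]
  After 'push -4': [14, 14, -4]
  After 'push 11': [14, 14, -4, 11]
  After 'push 4': [14, 14, -4, 11, 4]
Program B final stack: [14, 14, -4, 11, 4]
Same: yes

Answer: yes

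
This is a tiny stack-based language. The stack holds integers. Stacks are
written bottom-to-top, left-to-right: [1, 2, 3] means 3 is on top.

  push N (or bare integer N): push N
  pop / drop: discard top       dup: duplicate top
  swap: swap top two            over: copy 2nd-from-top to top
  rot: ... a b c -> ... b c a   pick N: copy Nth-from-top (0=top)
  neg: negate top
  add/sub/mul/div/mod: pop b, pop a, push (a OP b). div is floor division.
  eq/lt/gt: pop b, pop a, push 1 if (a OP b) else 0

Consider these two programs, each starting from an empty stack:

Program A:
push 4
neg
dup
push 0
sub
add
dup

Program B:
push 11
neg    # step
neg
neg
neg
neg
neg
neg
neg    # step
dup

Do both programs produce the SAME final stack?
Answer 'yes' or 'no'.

Answer: no

Derivation:
Program A trace:
  After 'push 4': [4]
  After 'neg': [-4]
  After 'dup': [-4, -4]
  After 'push 0': [-4, -4, 0]
  After 'sub': [-4, -4]
  After 'add': [-8]
  After 'dup': [-8, -8]
Program A final stack: [-8, -8]

Program B trace:
  After 'push 11': [11]
  After 'neg': [-11]
  After 'neg': [11]
  After 'neg': [-11]
  After 'neg': [11]
  After 'neg': [-11]
  After 'neg': [11]
  After 'neg': [-11]
  After 'neg': [11]
  After 'dup': [11, 11]
Program B final stack: [11, 11]
Same: no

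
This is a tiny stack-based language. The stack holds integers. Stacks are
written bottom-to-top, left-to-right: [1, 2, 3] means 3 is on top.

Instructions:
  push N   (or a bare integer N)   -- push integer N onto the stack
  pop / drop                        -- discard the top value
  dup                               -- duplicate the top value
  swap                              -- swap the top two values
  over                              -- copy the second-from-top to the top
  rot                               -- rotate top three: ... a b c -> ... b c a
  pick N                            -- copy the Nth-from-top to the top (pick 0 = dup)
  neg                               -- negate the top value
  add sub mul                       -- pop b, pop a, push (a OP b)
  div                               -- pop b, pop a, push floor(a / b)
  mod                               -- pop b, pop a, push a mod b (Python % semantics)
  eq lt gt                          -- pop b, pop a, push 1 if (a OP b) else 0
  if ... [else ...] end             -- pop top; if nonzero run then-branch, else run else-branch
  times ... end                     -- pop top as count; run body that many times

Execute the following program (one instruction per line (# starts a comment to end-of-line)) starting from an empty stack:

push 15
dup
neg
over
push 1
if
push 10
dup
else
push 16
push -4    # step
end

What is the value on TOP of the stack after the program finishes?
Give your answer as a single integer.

After 'push 15': [15]
After 'dup': [15, 15]
After 'neg': [15, -15]
After 'over': [15, -15, 15]
After 'push 1': [15, -15, 15, 1]
After 'if': [15, -15, 15]
After 'push 10': [15, -15, 15, 10]
After 'dup': [15, -15, 15, 10, 10]

Answer: 10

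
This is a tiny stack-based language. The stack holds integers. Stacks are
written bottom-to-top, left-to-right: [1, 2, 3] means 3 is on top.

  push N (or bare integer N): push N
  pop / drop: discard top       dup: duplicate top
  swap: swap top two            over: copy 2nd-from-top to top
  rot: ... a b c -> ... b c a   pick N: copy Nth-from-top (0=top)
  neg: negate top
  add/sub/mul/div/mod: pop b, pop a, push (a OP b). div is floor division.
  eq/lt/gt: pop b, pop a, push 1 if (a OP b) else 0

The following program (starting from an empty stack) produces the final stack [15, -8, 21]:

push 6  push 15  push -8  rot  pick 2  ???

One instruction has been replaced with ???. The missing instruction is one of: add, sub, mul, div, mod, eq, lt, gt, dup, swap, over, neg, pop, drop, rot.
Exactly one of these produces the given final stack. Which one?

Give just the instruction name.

Stack before ???: [15, -8, 6, 15]
Stack after ???:  [15, -8, 21]
The instruction that transforms [15, -8, 6, 15] -> [15, -8, 21] is: add

Answer: add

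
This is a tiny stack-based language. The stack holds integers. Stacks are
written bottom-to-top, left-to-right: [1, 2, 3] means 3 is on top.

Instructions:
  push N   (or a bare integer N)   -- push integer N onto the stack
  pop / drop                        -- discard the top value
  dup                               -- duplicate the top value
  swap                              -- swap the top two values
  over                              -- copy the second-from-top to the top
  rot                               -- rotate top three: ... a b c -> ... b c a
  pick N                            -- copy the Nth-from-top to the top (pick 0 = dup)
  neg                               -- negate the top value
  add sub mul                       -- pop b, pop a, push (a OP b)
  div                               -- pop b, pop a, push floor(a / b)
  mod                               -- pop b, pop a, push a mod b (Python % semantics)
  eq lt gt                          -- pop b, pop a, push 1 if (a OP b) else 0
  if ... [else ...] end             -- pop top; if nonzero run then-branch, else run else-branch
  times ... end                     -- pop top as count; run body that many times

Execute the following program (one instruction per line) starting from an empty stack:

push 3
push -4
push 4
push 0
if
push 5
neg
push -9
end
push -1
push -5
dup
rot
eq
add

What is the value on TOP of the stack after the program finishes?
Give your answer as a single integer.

Answer: -5

Derivation:
After 'push 3': [3]
After 'push -4': [3, -4]
After 'push 4': [3, -4, 4]
After 'push 0': [3, -4, 4, 0]
After 'if': [3, -4, 4]
After 'push -1': [3, -4, 4, -1]
After 'push -5': [3, -4, 4, -1, -5]
After 'dup': [3, -4, 4, -1, -5, -5]
After 'rot': [3, -4, 4, -5, -5, -1]
After 'eq': [3, -4, 4, -5, 0]
After 'add': [3, -4, 4, -5]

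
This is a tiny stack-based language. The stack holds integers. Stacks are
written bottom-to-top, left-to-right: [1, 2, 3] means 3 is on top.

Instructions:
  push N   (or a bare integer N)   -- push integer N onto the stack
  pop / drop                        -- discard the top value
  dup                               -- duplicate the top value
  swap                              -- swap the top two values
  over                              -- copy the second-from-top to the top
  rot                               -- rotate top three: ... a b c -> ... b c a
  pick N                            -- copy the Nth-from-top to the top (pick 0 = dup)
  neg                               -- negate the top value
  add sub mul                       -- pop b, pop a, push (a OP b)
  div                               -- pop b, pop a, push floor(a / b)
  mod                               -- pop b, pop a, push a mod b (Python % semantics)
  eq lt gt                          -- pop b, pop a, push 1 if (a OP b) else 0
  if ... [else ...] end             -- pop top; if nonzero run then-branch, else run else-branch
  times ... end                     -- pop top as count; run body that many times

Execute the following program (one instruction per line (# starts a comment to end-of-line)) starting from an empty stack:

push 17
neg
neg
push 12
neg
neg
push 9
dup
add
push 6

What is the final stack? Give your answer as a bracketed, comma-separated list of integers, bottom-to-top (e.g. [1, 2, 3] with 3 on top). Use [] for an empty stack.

Answer: [17, 12, 18, 6]

Derivation:
After 'push 17': [17]
After 'neg': [-17]
After 'neg': [17]
After 'push 12': [17, 12]
After 'neg': [17, -12]
After 'neg': [17, 12]
After 'push 9': [17, 12, 9]
After 'dup': [17, 12, 9, 9]
After 'add': [17, 12, 18]
After 'push 6': [17, 12, 18, 6]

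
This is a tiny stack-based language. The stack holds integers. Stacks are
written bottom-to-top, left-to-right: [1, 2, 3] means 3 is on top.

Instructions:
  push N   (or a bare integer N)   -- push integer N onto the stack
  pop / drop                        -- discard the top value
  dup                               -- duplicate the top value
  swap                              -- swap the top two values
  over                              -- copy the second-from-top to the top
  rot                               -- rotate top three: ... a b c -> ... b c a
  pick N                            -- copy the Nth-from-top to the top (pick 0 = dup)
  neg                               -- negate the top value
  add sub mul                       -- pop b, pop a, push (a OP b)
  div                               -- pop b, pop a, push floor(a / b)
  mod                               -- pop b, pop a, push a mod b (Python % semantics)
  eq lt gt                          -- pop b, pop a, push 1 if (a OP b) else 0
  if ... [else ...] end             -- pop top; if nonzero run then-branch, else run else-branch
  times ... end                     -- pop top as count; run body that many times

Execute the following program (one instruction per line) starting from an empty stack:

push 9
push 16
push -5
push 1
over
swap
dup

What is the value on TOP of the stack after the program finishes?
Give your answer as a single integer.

Answer: 1

Derivation:
After 'push 9': [9]
After 'push 16': [9, 16]
After 'push -5': [9, 16, -5]
After 'push 1': [9, 16, -5, 1]
After 'over': [9, 16, -5, 1, -5]
After 'swap': [9, 16, -5, -5, 1]
After 'dup': [9, 16, -5, -5, 1, 1]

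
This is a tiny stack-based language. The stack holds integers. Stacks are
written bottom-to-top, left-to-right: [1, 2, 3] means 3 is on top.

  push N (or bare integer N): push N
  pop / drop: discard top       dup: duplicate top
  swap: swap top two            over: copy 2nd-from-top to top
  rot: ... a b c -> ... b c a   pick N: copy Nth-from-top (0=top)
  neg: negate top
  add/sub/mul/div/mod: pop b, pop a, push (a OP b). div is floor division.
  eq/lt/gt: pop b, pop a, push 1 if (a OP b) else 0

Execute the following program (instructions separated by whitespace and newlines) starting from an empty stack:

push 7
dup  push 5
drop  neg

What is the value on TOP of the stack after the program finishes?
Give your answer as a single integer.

Answer: -7

Derivation:
After 'push 7': [7]
After 'dup': [7, 7]
After 'push 5': [7, 7, 5]
After 'drop': [7, 7]
After 'neg': [7, -7]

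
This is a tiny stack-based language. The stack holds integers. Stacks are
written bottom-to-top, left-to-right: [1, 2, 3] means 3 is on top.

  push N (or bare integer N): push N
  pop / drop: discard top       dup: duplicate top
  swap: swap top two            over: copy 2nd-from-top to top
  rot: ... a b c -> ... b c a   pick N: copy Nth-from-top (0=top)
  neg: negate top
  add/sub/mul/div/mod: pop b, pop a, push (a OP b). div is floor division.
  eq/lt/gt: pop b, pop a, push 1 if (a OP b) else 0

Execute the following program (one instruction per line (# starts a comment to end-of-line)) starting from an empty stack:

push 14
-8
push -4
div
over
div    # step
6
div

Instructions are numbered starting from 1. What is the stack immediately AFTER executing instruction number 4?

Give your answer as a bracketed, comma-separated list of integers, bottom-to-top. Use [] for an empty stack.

Answer: [14, 2]

Derivation:
Step 1 ('push 14'): [14]
Step 2 ('-8'): [14, -8]
Step 3 ('push -4'): [14, -8, -4]
Step 4 ('div'): [14, 2]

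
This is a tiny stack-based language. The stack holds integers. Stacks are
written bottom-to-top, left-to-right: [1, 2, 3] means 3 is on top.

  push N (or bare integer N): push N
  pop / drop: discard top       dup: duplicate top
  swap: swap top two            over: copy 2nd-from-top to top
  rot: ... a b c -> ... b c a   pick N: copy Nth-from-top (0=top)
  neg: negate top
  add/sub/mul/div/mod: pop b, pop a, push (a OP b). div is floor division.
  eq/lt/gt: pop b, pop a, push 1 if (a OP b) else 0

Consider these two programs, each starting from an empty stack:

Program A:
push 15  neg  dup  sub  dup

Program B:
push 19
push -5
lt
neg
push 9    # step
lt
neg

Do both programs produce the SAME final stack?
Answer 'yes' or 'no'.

Program A trace:
  After 'push 15': [15]
  After 'neg': [-15]
  After 'dup': [-15, -15]
  After 'sub': [0]
  After 'dup': [0, 0]
Program A final stack: [0, 0]

Program B trace:
  After 'push 19': [19]
  After 'push -5': [19, -5]
  After 'lt': [0]
  After 'neg': [0]
  After 'push 9': [0, 9]
  After 'lt': [1]
  After 'neg': [-1]
Program B final stack: [-1]
Same: no

Answer: no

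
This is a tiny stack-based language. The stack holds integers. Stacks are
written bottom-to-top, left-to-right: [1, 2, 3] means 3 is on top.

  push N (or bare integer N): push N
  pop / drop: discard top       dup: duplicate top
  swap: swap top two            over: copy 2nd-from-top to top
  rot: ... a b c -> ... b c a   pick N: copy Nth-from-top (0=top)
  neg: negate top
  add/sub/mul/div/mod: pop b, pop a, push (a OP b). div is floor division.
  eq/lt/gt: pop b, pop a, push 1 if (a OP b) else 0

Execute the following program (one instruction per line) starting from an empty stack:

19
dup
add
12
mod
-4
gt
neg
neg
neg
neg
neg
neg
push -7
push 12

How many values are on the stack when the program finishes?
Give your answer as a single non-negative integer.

Answer: 3

Derivation:
After 'push 19': stack = [19] (depth 1)
After 'dup': stack = [19, 19] (depth 2)
After 'add': stack = [38] (depth 1)
After 'push 12': stack = [38, 12] (depth 2)
After 'mod': stack = [2] (depth 1)
After 'push -4': stack = [2, -4] (depth 2)
After 'gt': stack = [1] (depth 1)
After 'neg': stack = [-1] (depth 1)
After 'neg': stack = [1] (depth 1)
After 'neg': stack = [-1] (depth 1)
After 'neg': stack = [1] (depth 1)
After 'neg': stack = [-1] (depth 1)
After 'neg': stack = [1] (depth 1)
After 'push -7': stack = [1, -7] (depth 2)
After 'push 12': stack = [1, -7, 12] (depth 3)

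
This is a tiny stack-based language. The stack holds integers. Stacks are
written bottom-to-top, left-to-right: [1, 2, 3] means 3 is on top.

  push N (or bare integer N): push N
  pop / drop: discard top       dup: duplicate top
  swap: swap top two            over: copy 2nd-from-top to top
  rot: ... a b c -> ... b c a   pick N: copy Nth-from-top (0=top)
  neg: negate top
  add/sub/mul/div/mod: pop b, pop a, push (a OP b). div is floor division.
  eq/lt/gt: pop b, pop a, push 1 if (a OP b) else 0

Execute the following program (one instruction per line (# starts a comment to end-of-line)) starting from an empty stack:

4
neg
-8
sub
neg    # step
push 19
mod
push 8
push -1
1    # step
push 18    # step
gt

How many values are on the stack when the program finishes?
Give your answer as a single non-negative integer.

Answer: 4

Derivation:
After 'push 4': stack = [4] (depth 1)
After 'neg': stack = [-4] (depth 1)
After 'push -8': stack = [-4, -8] (depth 2)
After 'sub': stack = [4] (depth 1)
After 'neg': stack = [-4] (depth 1)
After 'push 19': stack = [-4, 19] (depth 2)
After 'mod': stack = [15] (depth 1)
After 'push 8': stack = [15, 8] (depth 2)
After 'push -1': stack = [15, 8, -1] (depth 3)
After 'push 1': stack = [15, 8, -1, 1] (depth 4)
After 'push 18': stack = [15, 8, -1, 1, 18] (depth 5)
After 'gt': stack = [15, 8, -1, 0] (depth 4)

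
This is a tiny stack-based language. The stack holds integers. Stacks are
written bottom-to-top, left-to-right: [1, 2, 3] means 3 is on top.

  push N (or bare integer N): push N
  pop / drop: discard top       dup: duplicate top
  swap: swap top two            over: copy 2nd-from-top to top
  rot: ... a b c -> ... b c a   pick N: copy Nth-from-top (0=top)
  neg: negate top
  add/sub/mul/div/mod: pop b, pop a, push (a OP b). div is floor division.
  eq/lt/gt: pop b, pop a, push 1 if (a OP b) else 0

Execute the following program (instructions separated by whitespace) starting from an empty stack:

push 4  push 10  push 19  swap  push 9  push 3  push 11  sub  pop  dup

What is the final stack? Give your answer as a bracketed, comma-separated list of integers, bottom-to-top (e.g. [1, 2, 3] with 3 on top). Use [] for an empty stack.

After 'push 4': [4]
After 'push 10': [4, 10]
After 'push 19': [4, 10, 19]
After 'swap': [4, 19, 10]
After 'push 9': [4, 19, 10, 9]
After 'push 3': [4, 19, 10, 9, 3]
After 'push 11': [4, 19, 10, 9, 3, 11]
After 'sub': [4, 19, 10, 9, -8]
After 'pop': [4, 19, 10, 9]
After 'dup': [4, 19, 10, 9, 9]

Answer: [4, 19, 10, 9, 9]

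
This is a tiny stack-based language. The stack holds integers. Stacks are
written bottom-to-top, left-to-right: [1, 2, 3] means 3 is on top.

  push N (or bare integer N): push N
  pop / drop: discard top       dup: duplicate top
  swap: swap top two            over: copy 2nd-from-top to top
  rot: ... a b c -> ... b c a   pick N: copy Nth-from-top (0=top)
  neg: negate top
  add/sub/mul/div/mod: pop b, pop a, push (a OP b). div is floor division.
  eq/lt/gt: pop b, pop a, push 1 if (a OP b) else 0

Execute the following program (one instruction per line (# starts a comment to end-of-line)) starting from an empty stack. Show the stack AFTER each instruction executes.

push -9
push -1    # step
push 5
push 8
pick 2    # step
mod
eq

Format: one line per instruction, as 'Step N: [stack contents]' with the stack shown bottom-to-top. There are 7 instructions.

Step 1: [-9]
Step 2: [-9, -1]
Step 3: [-9, -1, 5]
Step 4: [-9, -1, 5, 8]
Step 5: [-9, -1, 5, 8, -1]
Step 6: [-9, -1, 5, 0]
Step 7: [-9, -1, 0]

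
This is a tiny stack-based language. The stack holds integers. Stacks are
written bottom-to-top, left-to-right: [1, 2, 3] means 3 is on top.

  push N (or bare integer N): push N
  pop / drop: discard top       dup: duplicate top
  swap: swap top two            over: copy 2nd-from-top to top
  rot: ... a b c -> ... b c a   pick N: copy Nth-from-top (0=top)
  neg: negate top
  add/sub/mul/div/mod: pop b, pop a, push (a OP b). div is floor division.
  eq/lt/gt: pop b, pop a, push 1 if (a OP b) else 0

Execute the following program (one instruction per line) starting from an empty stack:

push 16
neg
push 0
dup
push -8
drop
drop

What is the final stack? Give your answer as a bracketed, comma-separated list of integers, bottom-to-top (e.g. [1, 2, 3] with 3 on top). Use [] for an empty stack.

After 'push 16': [16]
After 'neg': [-16]
After 'push 0': [-16, 0]
After 'dup': [-16, 0, 0]
After 'push -8': [-16, 0, 0, -8]
After 'drop': [-16, 0, 0]
After 'drop': [-16, 0]

Answer: [-16, 0]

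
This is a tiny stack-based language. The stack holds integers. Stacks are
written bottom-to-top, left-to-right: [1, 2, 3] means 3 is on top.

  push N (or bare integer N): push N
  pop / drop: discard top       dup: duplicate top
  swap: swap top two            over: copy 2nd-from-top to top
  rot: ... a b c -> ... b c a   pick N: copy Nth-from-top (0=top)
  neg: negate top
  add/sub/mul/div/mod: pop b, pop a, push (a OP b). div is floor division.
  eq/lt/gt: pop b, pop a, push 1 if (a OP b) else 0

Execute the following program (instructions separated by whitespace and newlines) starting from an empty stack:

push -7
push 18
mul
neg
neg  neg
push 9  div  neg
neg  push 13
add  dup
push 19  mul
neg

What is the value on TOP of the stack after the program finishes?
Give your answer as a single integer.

Answer: -513

Derivation:
After 'push -7': [-7]
After 'push 18': [-7, 18]
After 'mul': [-126]
After 'neg': [126]
After 'neg': [-126]
After 'neg': [126]
After 'push 9': [126, 9]
After 'div': [14]
After 'neg': [-14]
After 'neg': [14]
After 'push 13': [14, 13]
After 'add': [27]
After 'dup': [27, 27]
After 'push 19': [27, 27, 19]
After 'mul': [27, 513]
After 'neg': [27, -513]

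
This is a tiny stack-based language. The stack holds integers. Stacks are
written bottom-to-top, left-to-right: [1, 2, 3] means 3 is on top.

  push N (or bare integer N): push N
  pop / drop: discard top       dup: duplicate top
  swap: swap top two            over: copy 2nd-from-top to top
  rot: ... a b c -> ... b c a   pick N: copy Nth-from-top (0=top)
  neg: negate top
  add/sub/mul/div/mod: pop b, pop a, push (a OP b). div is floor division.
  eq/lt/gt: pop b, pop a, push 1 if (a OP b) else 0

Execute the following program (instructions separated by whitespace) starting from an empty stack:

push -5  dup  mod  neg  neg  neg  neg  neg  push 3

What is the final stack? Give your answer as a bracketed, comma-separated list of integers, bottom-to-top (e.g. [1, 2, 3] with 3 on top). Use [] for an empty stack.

After 'push -5': [-5]
After 'dup': [-5, -5]
After 'mod': [0]
After 'neg': [0]
After 'neg': [0]
After 'neg': [0]
After 'neg': [0]
After 'neg': [0]
After 'push 3': [0, 3]

Answer: [0, 3]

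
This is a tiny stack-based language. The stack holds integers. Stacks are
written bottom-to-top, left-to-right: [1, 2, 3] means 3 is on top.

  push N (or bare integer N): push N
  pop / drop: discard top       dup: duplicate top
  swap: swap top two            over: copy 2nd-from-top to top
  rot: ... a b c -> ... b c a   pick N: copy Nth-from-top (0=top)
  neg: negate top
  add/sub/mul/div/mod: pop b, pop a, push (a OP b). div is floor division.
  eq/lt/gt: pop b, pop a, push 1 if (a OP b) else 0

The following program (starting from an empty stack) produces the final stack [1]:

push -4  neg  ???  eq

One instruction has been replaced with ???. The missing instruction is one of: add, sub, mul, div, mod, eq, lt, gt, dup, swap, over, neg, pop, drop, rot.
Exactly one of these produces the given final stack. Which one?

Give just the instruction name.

Answer: dup

Derivation:
Stack before ???: [4]
Stack after ???:  [4, 4]
The instruction that transforms [4] -> [4, 4] is: dup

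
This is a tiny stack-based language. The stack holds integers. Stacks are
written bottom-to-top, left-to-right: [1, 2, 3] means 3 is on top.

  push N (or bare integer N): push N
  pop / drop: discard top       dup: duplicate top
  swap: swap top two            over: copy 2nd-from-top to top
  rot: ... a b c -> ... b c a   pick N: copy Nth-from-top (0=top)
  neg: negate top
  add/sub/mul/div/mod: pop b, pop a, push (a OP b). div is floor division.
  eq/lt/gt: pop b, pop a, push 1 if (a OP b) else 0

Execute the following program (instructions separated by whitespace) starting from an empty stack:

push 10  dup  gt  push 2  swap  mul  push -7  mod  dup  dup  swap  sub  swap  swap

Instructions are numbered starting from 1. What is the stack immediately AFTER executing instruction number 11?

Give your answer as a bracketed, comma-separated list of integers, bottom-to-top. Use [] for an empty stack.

Step 1 ('push 10'): [10]
Step 2 ('dup'): [10, 10]
Step 3 ('gt'): [0]
Step 4 ('push 2'): [0, 2]
Step 5 ('swap'): [2, 0]
Step 6 ('mul'): [0]
Step 7 ('push -7'): [0, -7]
Step 8 ('mod'): [0]
Step 9 ('dup'): [0, 0]
Step 10 ('dup'): [0, 0, 0]
Step 11 ('swap'): [0, 0, 0]

Answer: [0, 0, 0]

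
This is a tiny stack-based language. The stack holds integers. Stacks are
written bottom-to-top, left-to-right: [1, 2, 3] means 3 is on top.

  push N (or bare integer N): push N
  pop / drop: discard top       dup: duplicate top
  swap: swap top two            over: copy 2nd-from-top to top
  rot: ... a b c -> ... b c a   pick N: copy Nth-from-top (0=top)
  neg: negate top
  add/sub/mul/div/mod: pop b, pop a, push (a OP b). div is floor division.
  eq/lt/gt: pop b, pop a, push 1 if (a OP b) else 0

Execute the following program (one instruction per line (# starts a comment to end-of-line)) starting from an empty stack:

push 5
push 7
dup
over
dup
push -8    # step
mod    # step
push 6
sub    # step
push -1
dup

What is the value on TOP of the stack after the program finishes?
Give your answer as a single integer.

After 'push 5': [5]
After 'push 7': [5, 7]
After 'dup': [5, 7, 7]
After 'over': [5, 7, 7, 7]
After 'dup': [5, 7, 7, 7, 7]
After 'push -8': [5, 7, 7, 7, 7, -8]
After 'mod': [5, 7, 7, 7, -1]
After 'push 6': [5, 7, 7, 7, -1, 6]
After 'sub': [5, 7, 7, 7, -7]
After 'push -1': [5, 7, 7, 7, -7, -1]
After 'dup': [5, 7, 7, 7, -7, -1, -1]

Answer: -1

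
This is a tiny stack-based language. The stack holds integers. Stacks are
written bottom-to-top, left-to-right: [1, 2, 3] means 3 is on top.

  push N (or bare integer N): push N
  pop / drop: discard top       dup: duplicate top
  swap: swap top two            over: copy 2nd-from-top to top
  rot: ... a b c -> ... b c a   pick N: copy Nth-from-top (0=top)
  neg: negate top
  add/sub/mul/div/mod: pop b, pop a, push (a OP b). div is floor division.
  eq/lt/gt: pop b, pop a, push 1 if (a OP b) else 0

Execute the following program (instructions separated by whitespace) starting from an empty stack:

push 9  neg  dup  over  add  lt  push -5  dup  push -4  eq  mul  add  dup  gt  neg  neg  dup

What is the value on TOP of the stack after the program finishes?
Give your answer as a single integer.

Answer: 0

Derivation:
After 'push 9': [9]
After 'neg': [-9]
After 'dup': [-9, -9]
After 'over': [-9, -9, -9]
After 'add': [-9, -18]
After 'lt': [0]
After 'push -5': [0, -5]
After 'dup': [0, -5, -5]
After 'push -4': [0, -5, -5, -4]
After 'eq': [0, -5, 0]
After 'mul': [0, 0]
After 'add': [0]
After 'dup': [0, 0]
After 'gt': [0]
After 'neg': [0]
After 'neg': [0]
After 'dup': [0, 0]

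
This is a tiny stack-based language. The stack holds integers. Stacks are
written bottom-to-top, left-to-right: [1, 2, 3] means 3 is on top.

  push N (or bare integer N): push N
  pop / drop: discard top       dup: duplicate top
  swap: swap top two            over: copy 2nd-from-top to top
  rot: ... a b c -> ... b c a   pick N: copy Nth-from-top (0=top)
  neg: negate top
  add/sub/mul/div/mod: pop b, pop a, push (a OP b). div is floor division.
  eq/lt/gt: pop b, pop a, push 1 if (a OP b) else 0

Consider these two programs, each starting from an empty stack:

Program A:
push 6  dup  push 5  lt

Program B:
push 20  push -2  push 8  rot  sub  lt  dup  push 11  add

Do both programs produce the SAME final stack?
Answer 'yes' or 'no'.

Answer: no

Derivation:
Program A trace:
  After 'push 6': [6]
  After 'dup': [6, 6]
  After 'push 5': [6, 6, 5]
  After 'lt': [6, 0]
Program A final stack: [6, 0]

Program B trace:
  After 'push 20': [20]
  After 'push -2': [20, -2]
  After 'push 8': [20, -2, 8]
  After 'rot': [-2, 8, 20]
  After 'sub': [-2, -12]
  After 'lt': [0]
  After 'dup': [0, 0]
  After 'push 11': [0, 0, 11]
  After 'add': [0, 11]
Program B final stack: [0, 11]
Same: no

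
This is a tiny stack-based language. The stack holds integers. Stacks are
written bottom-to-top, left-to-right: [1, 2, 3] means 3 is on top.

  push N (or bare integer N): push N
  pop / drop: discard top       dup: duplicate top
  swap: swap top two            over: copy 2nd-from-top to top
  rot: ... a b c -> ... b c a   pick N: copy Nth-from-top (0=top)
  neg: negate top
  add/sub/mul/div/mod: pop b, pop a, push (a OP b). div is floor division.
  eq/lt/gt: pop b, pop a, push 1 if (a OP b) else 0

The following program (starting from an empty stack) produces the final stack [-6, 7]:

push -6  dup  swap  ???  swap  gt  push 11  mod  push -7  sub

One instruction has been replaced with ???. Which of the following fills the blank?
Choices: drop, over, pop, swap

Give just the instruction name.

Stack before ???: [-6, -6]
Stack after ???:  [-6, -6, -6]
Checking each choice:
  drop: stack underflow (need 2, have 1)
  over: MATCH
  pop: stack underflow (need 2, have 1)
  swap: produces [7]


Answer: over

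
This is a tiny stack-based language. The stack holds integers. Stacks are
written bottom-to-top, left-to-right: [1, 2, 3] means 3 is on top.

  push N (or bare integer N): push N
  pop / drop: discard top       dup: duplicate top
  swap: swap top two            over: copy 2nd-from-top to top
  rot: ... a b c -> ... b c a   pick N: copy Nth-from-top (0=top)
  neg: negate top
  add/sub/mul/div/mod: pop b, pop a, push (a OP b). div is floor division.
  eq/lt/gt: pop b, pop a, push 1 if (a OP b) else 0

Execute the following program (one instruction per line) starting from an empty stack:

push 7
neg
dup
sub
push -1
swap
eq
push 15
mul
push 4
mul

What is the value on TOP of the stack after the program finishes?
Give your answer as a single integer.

Answer: 0

Derivation:
After 'push 7': [7]
After 'neg': [-7]
After 'dup': [-7, -7]
After 'sub': [0]
After 'push -1': [0, -1]
After 'swap': [-1, 0]
After 'eq': [0]
After 'push 15': [0, 15]
After 'mul': [0]
After 'push 4': [0, 4]
After 'mul': [0]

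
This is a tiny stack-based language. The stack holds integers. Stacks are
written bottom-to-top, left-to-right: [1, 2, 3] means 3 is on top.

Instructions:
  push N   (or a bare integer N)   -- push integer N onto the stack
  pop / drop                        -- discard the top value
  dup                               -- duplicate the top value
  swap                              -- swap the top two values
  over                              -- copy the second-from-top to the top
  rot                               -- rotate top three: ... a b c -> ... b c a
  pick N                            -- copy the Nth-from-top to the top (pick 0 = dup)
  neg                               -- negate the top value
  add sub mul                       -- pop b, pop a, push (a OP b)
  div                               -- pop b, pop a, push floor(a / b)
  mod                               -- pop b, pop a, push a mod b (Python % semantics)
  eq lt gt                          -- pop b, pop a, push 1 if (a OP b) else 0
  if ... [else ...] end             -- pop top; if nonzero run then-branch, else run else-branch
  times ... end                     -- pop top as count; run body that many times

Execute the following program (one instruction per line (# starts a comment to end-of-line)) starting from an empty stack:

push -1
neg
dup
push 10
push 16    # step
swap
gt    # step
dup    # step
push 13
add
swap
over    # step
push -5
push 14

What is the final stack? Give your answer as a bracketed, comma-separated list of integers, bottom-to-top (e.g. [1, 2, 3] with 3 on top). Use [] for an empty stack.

Answer: [1, 1, 14, 1, 14, -5, 14]

Derivation:
After 'push -1': [-1]
After 'neg': [1]
After 'dup': [1, 1]
After 'push 10': [1, 1, 10]
After 'push 16': [1, 1, 10, 16]
After 'swap': [1, 1, 16, 10]
After 'gt': [1, 1, 1]
After 'dup': [1, 1, 1, 1]
After 'push 13': [1, 1, 1, 1, 13]
After 'add': [1, 1, 1, 14]
After 'swap': [1, 1, 14, 1]
After 'over': [1, 1, 14, 1, 14]
After 'push -5': [1, 1, 14, 1, 14, -5]
After 'push 14': [1, 1, 14, 1, 14, -5, 14]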